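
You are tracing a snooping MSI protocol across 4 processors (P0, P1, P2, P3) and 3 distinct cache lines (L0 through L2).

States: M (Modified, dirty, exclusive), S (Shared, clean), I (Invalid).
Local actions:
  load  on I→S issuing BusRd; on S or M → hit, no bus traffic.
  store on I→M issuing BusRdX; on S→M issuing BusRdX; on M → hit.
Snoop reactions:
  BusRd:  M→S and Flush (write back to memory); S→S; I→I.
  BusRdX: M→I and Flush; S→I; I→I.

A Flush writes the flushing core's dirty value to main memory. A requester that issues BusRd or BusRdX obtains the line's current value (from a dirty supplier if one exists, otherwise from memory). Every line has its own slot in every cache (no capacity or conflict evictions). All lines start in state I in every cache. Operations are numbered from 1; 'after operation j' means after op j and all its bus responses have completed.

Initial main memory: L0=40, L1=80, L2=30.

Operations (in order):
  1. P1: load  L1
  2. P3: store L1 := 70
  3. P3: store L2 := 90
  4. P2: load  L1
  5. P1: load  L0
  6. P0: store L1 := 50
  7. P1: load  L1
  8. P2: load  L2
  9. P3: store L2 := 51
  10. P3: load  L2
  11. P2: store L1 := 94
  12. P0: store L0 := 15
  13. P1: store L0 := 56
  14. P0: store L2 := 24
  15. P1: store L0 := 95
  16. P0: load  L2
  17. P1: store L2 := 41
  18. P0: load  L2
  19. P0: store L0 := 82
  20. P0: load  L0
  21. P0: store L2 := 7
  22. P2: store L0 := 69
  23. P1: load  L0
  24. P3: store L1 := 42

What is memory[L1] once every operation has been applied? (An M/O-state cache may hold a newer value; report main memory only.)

memory[L1] = 94

1. P1: load  L1  bus=[BusRd]  L1: P0=I P1=S P2=I P3=I  mem[L1]=80
2. P3: store L1 := 70  bus=[BusRdX]  L1: P0=I P1=I P2=I P3=M  mem[L1]=80
3. P3: store L2 := 90  bus=[BusRdX]  L2: P0=I P1=I P2=I P3=M  mem[L2]=30
4. P2: load  L1  bus=[BusRd,Flush]  L1: P0=I P1=I P2=S P3=S  mem[L1]=70
5. P1: load  L0  bus=[BusRd]  L0: P0=I P1=S P2=I P3=I  mem[L0]=40
6. P0: store L1 := 50  bus=[BusRdX]  L1: P0=M P1=I P2=I P3=I  mem[L1]=70
7. P1: load  L1  bus=[BusRd,Flush]  L1: P0=S P1=S P2=I P3=I  mem[L1]=50
8. P2: load  L2  bus=[BusRd,Flush]  L2: P0=I P1=I P2=S P3=S  mem[L2]=90
9. P3: store L2 := 51  bus=[BusRdX]  L2: P0=I P1=I P2=I P3=M  mem[L2]=90
10. P3: load  L2  bus=[-]  L2: P0=I P1=I P2=I P3=M  mem[L2]=90
11. P2: store L1 := 94  bus=[BusRdX]  L1: P0=I P1=I P2=M P3=I  mem[L1]=50
12. P0: store L0 := 15  bus=[BusRdX]  L0: P0=M P1=I P2=I P3=I  mem[L0]=40
13. P1: store L0 := 56  bus=[BusRdX,Flush]  L0: P0=I P1=M P2=I P3=I  mem[L0]=15
14. P0: store L2 := 24  bus=[BusRdX,Flush]  L2: P0=M P1=I P2=I P3=I  mem[L2]=51
15. P1: store L0 := 95  bus=[-]  L0: P0=I P1=M P2=I P3=I  mem[L0]=15
16. P0: load  L2  bus=[-]  L2: P0=M P1=I P2=I P3=I  mem[L2]=51
17. P1: store L2 := 41  bus=[BusRdX,Flush]  L2: P0=I P1=M P2=I P3=I  mem[L2]=24
18. P0: load  L2  bus=[BusRd,Flush]  L2: P0=S P1=S P2=I P3=I  mem[L2]=41
19. P0: store L0 := 82  bus=[BusRdX,Flush]  L0: P0=M P1=I P2=I P3=I  mem[L0]=95
20. P0: load  L0  bus=[-]  L0: P0=M P1=I P2=I P3=I  mem[L0]=95
21. P0: store L2 := 7  bus=[BusRdX]  L2: P0=M P1=I P2=I P3=I  mem[L2]=41
22. P2: store L0 := 69  bus=[BusRdX,Flush]  L0: P0=I P1=I P2=M P3=I  mem[L0]=82
23. P1: load  L0  bus=[BusRd,Flush]  L0: P0=I P1=S P2=S P3=I  mem[L0]=69
24. P3: store L1 := 42  bus=[BusRdX,Flush]  L1: P0=I P1=I P2=I P3=M  mem[L1]=94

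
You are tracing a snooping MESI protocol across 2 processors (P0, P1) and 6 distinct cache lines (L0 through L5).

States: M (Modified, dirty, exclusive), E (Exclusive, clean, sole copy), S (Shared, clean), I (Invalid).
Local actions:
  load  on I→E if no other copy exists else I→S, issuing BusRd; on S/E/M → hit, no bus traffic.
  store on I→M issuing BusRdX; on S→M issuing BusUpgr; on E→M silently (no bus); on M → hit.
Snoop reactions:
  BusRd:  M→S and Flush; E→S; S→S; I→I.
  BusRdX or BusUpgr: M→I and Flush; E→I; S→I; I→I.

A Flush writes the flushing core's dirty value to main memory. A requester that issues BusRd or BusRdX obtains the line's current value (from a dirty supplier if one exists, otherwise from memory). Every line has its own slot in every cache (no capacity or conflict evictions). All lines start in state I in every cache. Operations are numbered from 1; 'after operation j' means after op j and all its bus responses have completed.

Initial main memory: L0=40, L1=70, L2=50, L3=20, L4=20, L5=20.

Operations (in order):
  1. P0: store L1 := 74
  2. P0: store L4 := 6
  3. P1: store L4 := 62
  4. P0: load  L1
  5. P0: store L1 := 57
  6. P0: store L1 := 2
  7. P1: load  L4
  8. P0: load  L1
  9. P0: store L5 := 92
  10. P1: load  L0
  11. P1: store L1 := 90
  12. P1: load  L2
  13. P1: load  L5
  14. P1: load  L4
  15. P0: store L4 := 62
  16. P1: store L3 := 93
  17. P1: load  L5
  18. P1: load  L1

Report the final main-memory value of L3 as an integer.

memory[L3] = 20

[1] P0: store L1 := 74 | P0:M(74), P1:I | bus: BusRdX
[2] P0: store L4 := 6 | P0:M(6), P1:I | bus: BusRdX
[3] P1: store L4 := 62 | P0:I, P1:M(62) | bus: BusRdX,Flush
[4] P0: load  L1 | P0:M(74), P1:I | bus: none
[5] P0: store L1 := 57 | P0:M(57), P1:I | bus: none
[6] P0: store L1 := 2 | P0:M(2), P1:I | bus: none
[7] P1: load  L4 | P0:I, P1:M(62) | bus: none
[8] P0: load  L1 | P0:M(2), P1:I | bus: none
[9] P0: store L5 := 92 | P0:M(92), P1:I | bus: BusRdX
[10] P1: load  L0 | P0:I, P1:E(40) | bus: BusRd
[11] P1: store L1 := 90 | P0:I, P1:M(90) | bus: BusRdX,Flush
[12] P1: load  L2 | P0:I, P1:E(50) | bus: BusRd
[13] P1: load  L5 | P0:S(92), P1:S(92) | bus: BusRd,Flush
[14] P1: load  L4 | P0:I, P1:M(62) | bus: none
[15] P0: store L4 := 62 | P0:M(62), P1:I | bus: BusRdX,Flush
[16] P1: store L3 := 93 | P0:I, P1:M(93) | bus: BusRdX
[17] P1: load  L5 | P0:S(92), P1:S(92) | bus: none
[18] P1: load  L1 | P0:I, P1:M(90) | bus: none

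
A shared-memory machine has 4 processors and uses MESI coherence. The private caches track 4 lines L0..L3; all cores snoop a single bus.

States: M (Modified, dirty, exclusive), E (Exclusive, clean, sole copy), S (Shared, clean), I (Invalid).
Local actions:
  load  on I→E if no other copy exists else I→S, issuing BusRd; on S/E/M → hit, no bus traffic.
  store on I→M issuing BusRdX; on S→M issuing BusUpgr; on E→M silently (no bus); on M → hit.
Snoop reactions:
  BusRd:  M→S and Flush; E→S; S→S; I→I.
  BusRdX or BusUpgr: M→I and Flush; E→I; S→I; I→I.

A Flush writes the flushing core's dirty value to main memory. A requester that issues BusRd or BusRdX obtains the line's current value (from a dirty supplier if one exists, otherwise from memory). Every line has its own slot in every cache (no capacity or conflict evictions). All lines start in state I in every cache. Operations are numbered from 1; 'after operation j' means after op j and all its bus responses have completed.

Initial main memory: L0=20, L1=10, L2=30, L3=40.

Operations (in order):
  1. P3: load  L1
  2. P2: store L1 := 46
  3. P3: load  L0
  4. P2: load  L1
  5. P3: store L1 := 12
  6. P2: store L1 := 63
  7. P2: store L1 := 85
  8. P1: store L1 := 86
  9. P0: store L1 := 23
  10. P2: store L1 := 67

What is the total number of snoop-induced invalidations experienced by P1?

invalidations = 1

step 1: P3: load  L1  ⟶  IIIE  (L1)  txn=BusRd  M[L1]=10
step 2: P2: store L1 := 46  ⟶  IIMI  (L1)  txn=BusRdX  M[L1]=10
step 3: P3: load  L0  ⟶  IIIE  (L0)  txn=BusRd  M[L0]=20
step 4: P2: load  L1  ⟶  IIMI  (L1)  txn=∅  M[L1]=10
step 5: P3: store L1 := 12  ⟶  IIIM  (L1)  txn=BusRdX+Flush  M[L1]=46
step 6: P2: store L1 := 63  ⟶  IIMI  (L1)  txn=BusRdX+Flush  M[L1]=12
step 7: P2: store L1 := 85  ⟶  IIMI  (L1)  txn=∅  M[L1]=12
step 8: P1: store L1 := 86  ⟶  IMII  (L1)  txn=BusRdX+Flush  M[L1]=85
step 9: P0: store L1 := 23  ⟶  MIII  (L1)  txn=BusRdX+Flush  M[L1]=86
step 10: P2: store L1 := 67  ⟶  IIMI  (L1)  txn=BusRdX+Flush  M[L1]=23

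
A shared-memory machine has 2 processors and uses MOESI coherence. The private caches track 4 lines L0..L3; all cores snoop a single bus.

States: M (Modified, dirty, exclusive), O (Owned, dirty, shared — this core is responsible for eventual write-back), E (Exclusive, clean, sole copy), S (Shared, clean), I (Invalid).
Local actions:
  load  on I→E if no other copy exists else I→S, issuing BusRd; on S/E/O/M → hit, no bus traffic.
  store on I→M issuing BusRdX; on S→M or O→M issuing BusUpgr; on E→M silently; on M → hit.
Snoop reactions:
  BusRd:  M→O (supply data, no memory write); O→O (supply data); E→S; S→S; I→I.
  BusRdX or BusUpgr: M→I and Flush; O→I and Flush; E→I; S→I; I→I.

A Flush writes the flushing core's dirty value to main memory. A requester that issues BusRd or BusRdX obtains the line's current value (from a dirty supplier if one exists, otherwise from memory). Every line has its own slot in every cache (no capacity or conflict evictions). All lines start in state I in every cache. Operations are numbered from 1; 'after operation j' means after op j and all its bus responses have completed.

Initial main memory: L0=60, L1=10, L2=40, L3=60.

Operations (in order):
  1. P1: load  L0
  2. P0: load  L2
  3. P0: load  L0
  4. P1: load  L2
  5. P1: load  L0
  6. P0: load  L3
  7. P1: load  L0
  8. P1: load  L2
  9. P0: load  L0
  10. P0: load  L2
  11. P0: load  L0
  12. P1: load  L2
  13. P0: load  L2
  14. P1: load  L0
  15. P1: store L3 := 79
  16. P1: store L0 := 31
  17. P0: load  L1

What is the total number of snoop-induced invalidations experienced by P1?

[1] P1: load  L0 | P0:I, P1:E(60) | bus: BusRd
[2] P0: load  L2 | P0:E(40), P1:I | bus: BusRd
[3] P0: load  L0 | P0:S(60), P1:S(60) | bus: BusRd
[4] P1: load  L2 | P0:S(40), P1:S(40) | bus: BusRd
[5] P1: load  L0 | P0:S(60), P1:S(60) | bus: none
[6] P0: load  L3 | P0:E(60), P1:I | bus: BusRd
[7] P1: load  L0 | P0:S(60), P1:S(60) | bus: none
[8] P1: load  L2 | P0:S(40), P1:S(40) | bus: none
[9] P0: load  L0 | P0:S(60), P1:S(60) | bus: none
[10] P0: load  L2 | P0:S(40), P1:S(40) | bus: none
[11] P0: load  L0 | P0:S(60), P1:S(60) | bus: none
[12] P1: load  L2 | P0:S(40), P1:S(40) | bus: none
[13] P0: load  L2 | P0:S(40), P1:S(40) | bus: none
[14] P1: load  L0 | P0:S(60), P1:S(60) | bus: none
[15] P1: store L3 := 79 | P0:I, P1:M(79) | bus: BusRdX
[16] P1: store L0 := 31 | P0:I, P1:M(31) | bus: BusUpgr
[17] P0: load  L1 | P0:E(10), P1:I | bus: BusRd

invalidations = 0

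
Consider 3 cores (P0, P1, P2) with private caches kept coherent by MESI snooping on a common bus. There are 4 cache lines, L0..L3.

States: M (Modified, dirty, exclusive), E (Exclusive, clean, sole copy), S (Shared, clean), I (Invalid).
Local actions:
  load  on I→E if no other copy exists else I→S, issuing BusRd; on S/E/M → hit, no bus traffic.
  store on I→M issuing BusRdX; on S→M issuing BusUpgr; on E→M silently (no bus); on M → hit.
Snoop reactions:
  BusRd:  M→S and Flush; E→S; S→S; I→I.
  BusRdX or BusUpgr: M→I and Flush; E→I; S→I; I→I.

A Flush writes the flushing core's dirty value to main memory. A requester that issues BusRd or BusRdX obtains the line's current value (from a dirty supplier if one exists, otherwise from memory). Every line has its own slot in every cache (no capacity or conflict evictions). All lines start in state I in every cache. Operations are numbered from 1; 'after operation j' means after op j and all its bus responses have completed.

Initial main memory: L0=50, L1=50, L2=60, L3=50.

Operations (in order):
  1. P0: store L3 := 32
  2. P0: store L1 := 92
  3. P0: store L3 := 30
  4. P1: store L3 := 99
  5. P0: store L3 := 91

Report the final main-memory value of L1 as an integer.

memory[L1] = 50

step 1: P0: store L3 := 32  ⟶  MII  (L3)  txn=BusRdX  M[L3]=50
step 2: P0: store L1 := 92  ⟶  MII  (L1)  txn=BusRdX  M[L1]=50
step 3: P0: store L3 := 30  ⟶  MII  (L3)  txn=∅  M[L3]=50
step 4: P1: store L3 := 99  ⟶  IMI  (L3)  txn=BusRdX+Flush  M[L3]=30
step 5: P0: store L3 := 91  ⟶  MII  (L3)  txn=BusRdX+Flush  M[L3]=99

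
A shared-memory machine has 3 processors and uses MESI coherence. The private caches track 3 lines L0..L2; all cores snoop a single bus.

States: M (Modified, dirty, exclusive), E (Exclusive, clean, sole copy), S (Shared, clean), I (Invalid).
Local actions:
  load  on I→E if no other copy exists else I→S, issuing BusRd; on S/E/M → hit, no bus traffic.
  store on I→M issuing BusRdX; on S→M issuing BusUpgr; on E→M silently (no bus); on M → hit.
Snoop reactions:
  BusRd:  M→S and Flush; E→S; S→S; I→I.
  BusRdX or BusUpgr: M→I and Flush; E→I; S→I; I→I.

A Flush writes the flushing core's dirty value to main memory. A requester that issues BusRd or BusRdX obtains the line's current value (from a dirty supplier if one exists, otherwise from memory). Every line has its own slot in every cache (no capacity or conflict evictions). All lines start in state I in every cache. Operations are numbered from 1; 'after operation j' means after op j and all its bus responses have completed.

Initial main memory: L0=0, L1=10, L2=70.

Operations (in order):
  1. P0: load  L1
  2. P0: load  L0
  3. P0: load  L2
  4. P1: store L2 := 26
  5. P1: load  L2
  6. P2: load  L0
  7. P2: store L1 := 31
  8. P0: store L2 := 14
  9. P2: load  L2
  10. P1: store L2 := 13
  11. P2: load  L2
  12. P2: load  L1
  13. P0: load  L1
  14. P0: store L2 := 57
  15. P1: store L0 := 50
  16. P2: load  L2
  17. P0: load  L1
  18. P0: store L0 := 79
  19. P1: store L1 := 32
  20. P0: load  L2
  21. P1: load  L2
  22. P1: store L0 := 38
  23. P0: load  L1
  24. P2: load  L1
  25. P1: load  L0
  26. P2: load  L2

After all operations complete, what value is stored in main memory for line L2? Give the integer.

step 1: P0: load  L1  ⟶  EII  (L1)  txn=BusRd  M[L1]=10
step 2: P0: load  L0  ⟶  EII  (L0)  txn=BusRd  M[L0]=0
step 3: P0: load  L2  ⟶  EII  (L2)  txn=BusRd  M[L2]=70
step 4: P1: store L2 := 26  ⟶  IMI  (L2)  txn=BusRdX  M[L2]=70
step 5: P1: load  L2  ⟶  IMI  (L2)  txn=∅  M[L2]=70
step 6: P2: load  L0  ⟶  SIS  (L0)  txn=BusRd  M[L0]=0
step 7: P2: store L1 := 31  ⟶  IIM  (L1)  txn=BusRdX  M[L1]=10
step 8: P0: store L2 := 14  ⟶  MII  (L2)  txn=BusRdX+Flush  M[L2]=26
step 9: P2: load  L2  ⟶  SIS  (L2)  txn=BusRd+Flush  M[L2]=14
step 10: P1: store L2 := 13  ⟶  IMI  (L2)  txn=BusRdX  M[L2]=14
step 11: P2: load  L2  ⟶  ISS  (L2)  txn=BusRd+Flush  M[L2]=13
step 12: P2: load  L1  ⟶  IIM  (L1)  txn=∅  M[L1]=10
step 13: P0: load  L1  ⟶  SIS  (L1)  txn=BusRd+Flush  M[L1]=31
step 14: P0: store L2 := 57  ⟶  MII  (L2)  txn=BusRdX  M[L2]=13
step 15: P1: store L0 := 50  ⟶  IMI  (L0)  txn=BusRdX  M[L0]=0
step 16: P2: load  L2  ⟶  SIS  (L2)  txn=BusRd+Flush  M[L2]=57
step 17: P0: load  L1  ⟶  SIS  (L1)  txn=∅  M[L1]=31
step 18: P0: store L0 := 79  ⟶  MII  (L0)  txn=BusRdX+Flush  M[L0]=50
step 19: P1: store L1 := 32  ⟶  IMI  (L1)  txn=BusRdX  M[L1]=31
step 20: P0: load  L2  ⟶  SIS  (L2)  txn=∅  M[L2]=57
step 21: P1: load  L2  ⟶  SSS  (L2)  txn=BusRd  M[L2]=57
step 22: P1: store L0 := 38  ⟶  IMI  (L0)  txn=BusRdX+Flush  M[L0]=79
step 23: P0: load  L1  ⟶  SSI  (L1)  txn=BusRd+Flush  M[L1]=32
step 24: P2: load  L1  ⟶  SSS  (L1)  txn=BusRd  M[L1]=32
step 25: P1: load  L0  ⟶  IMI  (L0)  txn=∅  M[L0]=79
step 26: P2: load  L2  ⟶  SSS  (L2)  txn=∅  M[L2]=57

memory[L2] = 57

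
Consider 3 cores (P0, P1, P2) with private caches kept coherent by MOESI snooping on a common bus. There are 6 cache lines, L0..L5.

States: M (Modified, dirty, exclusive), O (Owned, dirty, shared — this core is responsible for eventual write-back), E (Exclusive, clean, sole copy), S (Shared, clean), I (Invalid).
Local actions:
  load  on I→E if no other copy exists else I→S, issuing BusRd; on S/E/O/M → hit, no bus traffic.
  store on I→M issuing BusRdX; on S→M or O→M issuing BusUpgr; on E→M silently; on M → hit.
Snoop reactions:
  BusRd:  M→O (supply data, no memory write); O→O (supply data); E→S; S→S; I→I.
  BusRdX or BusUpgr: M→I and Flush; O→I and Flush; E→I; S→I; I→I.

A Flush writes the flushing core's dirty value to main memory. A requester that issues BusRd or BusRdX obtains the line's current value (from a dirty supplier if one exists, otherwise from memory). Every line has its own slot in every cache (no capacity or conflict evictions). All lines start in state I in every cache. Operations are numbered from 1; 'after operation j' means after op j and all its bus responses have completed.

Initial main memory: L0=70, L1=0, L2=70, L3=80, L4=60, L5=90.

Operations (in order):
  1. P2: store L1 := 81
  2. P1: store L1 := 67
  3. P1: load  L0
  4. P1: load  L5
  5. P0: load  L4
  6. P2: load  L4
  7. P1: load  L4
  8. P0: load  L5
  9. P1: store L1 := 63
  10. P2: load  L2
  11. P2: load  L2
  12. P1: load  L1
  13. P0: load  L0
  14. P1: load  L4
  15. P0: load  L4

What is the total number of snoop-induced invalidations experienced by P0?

[1] P2: store L1 := 81 | P0:I, P1:I, P2:M(81) | bus: BusRdX
[2] P1: store L1 := 67 | P0:I, P1:M(67), P2:I | bus: BusRdX,Flush
[3] P1: load  L0 | P0:I, P1:E(70), P2:I | bus: BusRd
[4] P1: load  L5 | P0:I, P1:E(90), P2:I | bus: BusRd
[5] P0: load  L4 | P0:E(60), P1:I, P2:I | bus: BusRd
[6] P2: load  L4 | P0:S(60), P1:I, P2:S(60) | bus: BusRd
[7] P1: load  L4 | P0:S(60), P1:S(60), P2:S(60) | bus: BusRd
[8] P0: load  L5 | P0:S(90), P1:S(90), P2:I | bus: BusRd
[9] P1: store L1 := 63 | P0:I, P1:M(63), P2:I | bus: none
[10] P2: load  L2 | P0:I, P1:I, P2:E(70) | bus: BusRd
[11] P2: load  L2 | P0:I, P1:I, P2:E(70) | bus: none
[12] P1: load  L1 | P0:I, P1:M(63), P2:I | bus: none
[13] P0: load  L0 | P0:S(70), P1:S(70), P2:I | bus: BusRd
[14] P1: load  L4 | P0:S(60), P1:S(60), P2:S(60) | bus: none
[15] P0: load  L4 | P0:S(60), P1:S(60), P2:S(60) | bus: none

invalidations = 0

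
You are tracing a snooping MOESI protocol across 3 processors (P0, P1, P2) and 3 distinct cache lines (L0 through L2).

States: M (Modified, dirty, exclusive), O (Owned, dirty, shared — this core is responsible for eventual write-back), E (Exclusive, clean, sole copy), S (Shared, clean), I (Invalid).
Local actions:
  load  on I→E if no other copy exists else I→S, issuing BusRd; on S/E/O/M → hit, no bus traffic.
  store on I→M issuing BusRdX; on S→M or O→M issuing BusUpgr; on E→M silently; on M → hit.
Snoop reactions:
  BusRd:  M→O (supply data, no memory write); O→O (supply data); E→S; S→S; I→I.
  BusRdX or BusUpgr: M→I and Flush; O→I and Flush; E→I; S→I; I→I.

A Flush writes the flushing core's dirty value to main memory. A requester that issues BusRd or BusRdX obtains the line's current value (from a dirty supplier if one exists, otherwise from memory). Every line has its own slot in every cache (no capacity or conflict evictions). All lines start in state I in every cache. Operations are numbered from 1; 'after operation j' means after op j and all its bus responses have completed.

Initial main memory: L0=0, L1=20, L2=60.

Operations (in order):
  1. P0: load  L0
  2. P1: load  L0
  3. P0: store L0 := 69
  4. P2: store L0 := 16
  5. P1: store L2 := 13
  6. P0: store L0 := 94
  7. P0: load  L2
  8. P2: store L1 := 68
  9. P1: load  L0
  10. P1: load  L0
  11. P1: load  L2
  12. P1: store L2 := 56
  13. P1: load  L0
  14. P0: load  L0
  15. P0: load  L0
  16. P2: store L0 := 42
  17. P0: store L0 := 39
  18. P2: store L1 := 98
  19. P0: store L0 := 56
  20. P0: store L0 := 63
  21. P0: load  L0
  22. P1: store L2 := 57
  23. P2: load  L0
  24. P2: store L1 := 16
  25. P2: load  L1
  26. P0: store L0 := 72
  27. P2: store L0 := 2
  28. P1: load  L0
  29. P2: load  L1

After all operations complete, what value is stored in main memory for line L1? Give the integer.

memory[L1] = 20

step 1: P0: load  L0  ⟶  EII  (L0)  txn=BusRd  M[L0]=0
step 2: P1: load  L0  ⟶  SSI  (L0)  txn=BusRd  M[L0]=0
step 3: P0: store L0 := 69  ⟶  MII  (L0)  txn=BusUpgr  M[L0]=0
step 4: P2: store L0 := 16  ⟶  IIM  (L0)  txn=BusRdX+Flush  M[L0]=69
step 5: P1: store L2 := 13  ⟶  IMI  (L2)  txn=BusRdX  M[L2]=60
step 6: P0: store L0 := 94  ⟶  MII  (L0)  txn=BusRdX+Flush  M[L0]=16
step 7: P0: load  L2  ⟶  SOI  (L2)  txn=BusRd  M[L2]=60
step 8: P2: store L1 := 68  ⟶  IIM  (L1)  txn=BusRdX  M[L1]=20
step 9: P1: load  L0  ⟶  OSI  (L0)  txn=BusRd  M[L0]=16
step 10: P1: load  L0  ⟶  OSI  (L0)  txn=∅  M[L0]=16
step 11: P1: load  L2  ⟶  SOI  (L2)  txn=∅  M[L2]=60
step 12: P1: store L2 := 56  ⟶  IMI  (L2)  txn=BusUpgr  M[L2]=60
step 13: P1: load  L0  ⟶  OSI  (L0)  txn=∅  M[L0]=16
step 14: P0: load  L0  ⟶  OSI  (L0)  txn=∅  M[L0]=16
step 15: P0: load  L0  ⟶  OSI  (L0)  txn=∅  M[L0]=16
step 16: P2: store L0 := 42  ⟶  IIM  (L0)  txn=BusRdX+Flush  M[L0]=94
step 17: P0: store L0 := 39  ⟶  MII  (L0)  txn=BusRdX+Flush  M[L0]=42
step 18: P2: store L1 := 98  ⟶  IIM  (L1)  txn=∅  M[L1]=20
step 19: P0: store L0 := 56  ⟶  MII  (L0)  txn=∅  M[L0]=42
step 20: P0: store L0 := 63  ⟶  MII  (L0)  txn=∅  M[L0]=42
step 21: P0: load  L0  ⟶  MII  (L0)  txn=∅  M[L0]=42
step 22: P1: store L2 := 57  ⟶  IMI  (L2)  txn=∅  M[L2]=60
step 23: P2: load  L0  ⟶  OIS  (L0)  txn=BusRd  M[L0]=42
step 24: P2: store L1 := 16  ⟶  IIM  (L1)  txn=∅  M[L1]=20
step 25: P2: load  L1  ⟶  IIM  (L1)  txn=∅  M[L1]=20
step 26: P0: store L0 := 72  ⟶  MII  (L0)  txn=BusUpgr  M[L0]=42
step 27: P2: store L0 := 2  ⟶  IIM  (L0)  txn=BusRdX+Flush  M[L0]=72
step 28: P1: load  L0  ⟶  ISO  (L0)  txn=BusRd  M[L0]=72
step 29: P2: load  L1  ⟶  IIM  (L1)  txn=∅  M[L1]=20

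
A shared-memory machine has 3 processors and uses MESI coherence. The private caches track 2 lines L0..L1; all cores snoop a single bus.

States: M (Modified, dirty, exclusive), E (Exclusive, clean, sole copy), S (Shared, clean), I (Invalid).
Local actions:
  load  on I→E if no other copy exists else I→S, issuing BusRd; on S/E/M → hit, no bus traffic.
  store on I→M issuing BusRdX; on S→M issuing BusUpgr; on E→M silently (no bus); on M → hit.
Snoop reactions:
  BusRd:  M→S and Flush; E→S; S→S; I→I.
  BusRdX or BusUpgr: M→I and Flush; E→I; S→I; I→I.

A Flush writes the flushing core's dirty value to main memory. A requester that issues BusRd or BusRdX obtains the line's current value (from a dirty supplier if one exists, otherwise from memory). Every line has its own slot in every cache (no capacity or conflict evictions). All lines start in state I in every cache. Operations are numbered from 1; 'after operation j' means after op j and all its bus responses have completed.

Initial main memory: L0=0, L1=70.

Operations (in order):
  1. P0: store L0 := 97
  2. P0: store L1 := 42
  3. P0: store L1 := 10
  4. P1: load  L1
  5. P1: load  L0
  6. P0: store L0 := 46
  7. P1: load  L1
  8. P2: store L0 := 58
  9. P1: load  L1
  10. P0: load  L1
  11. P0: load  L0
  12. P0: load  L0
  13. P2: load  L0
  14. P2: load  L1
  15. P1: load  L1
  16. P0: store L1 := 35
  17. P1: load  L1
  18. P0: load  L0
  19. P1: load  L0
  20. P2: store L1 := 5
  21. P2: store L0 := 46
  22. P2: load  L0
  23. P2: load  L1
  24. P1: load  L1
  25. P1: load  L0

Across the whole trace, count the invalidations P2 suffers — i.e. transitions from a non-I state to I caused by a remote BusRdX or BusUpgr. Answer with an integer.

invalidations = 1

  op1 P0: store L0 := 97 → M/I/I on L0; bus BusRdX; mem=0
  op2 P0: store L1 := 42 → M/I/I on L1; bus BusRdX; mem=70
  op3 P0: store L1 := 10 → M/I/I on L1; bus (none); mem=70
  op4 P1: load  L1 → S/S/I on L1; bus BusRd Flush; mem=10
  op5 P1: load  L0 → S/S/I on L0; bus BusRd Flush; mem=97
  op6 P0: store L0 := 46 → M/I/I on L0; bus BusUpgr; mem=97
  op7 P1: load  L1 → S/S/I on L1; bus (none); mem=10
  op8 P2: store L0 := 58 → I/I/M on L0; bus BusRdX Flush; mem=46
  op9 P1: load  L1 → S/S/I on L1; bus (none); mem=10
  op10 P0: load  L1 → S/S/I on L1; bus (none); mem=10
  op11 P0: load  L0 → S/I/S on L0; bus BusRd Flush; mem=58
  op12 P0: load  L0 → S/I/S on L0; bus (none); mem=58
  op13 P2: load  L0 → S/I/S on L0; bus (none); mem=58
  op14 P2: load  L1 → S/S/S on L1; bus BusRd; mem=10
  op15 P1: load  L1 → S/S/S on L1; bus (none); mem=10
  op16 P0: store L1 := 35 → M/I/I on L1; bus BusUpgr; mem=10
  op17 P1: load  L1 → S/S/I on L1; bus BusRd Flush; mem=35
  op18 P0: load  L0 → S/I/S on L0; bus (none); mem=58
  op19 P1: load  L0 → S/S/S on L0; bus BusRd; mem=58
  op20 P2: store L1 := 5 → I/I/M on L1; bus BusRdX; mem=35
  op21 P2: store L0 := 46 → I/I/M on L0; bus BusUpgr; mem=58
  op22 P2: load  L0 → I/I/M on L0; bus (none); mem=58
  op23 P2: load  L1 → I/I/M on L1; bus (none); mem=35
  op24 P1: load  L1 → I/S/S on L1; bus BusRd Flush; mem=5
  op25 P1: load  L0 → I/S/S on L0; bus BusRd Flush; mem=46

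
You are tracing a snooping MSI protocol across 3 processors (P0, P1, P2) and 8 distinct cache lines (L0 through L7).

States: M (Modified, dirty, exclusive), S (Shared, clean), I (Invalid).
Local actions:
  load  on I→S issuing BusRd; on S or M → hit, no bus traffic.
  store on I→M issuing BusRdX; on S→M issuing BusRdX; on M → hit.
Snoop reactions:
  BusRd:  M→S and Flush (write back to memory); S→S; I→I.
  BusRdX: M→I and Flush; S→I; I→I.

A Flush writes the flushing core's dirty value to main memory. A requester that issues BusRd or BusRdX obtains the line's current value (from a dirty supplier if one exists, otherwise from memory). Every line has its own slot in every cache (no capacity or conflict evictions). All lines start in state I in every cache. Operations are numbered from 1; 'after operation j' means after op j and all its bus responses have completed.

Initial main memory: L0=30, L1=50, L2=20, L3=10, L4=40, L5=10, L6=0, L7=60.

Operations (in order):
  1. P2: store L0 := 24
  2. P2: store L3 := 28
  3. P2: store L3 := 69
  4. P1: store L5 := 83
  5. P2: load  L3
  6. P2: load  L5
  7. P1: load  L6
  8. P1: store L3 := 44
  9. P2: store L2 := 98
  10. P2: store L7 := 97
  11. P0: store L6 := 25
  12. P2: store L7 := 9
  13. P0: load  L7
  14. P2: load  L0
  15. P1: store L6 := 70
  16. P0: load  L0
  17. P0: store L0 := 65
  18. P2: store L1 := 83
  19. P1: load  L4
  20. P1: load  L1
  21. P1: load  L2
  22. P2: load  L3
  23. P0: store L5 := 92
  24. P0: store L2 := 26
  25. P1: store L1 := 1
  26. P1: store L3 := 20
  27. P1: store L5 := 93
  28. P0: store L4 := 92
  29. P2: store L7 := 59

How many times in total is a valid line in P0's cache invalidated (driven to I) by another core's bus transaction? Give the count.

1. P2: store L0 := 24  bus=[BusRdX]  L0: P0=I P1=I P2=M  mem[L0]=30
2. P2: store L3 := 28  bus=[BusRdX]  L3: P0=I P1=I P2=M  mem[L3]=10
3. P2: store L3 := 69  bus=[-]  L3: P0=I P1=I P2=M  mem[L3]=10
4. P1: store L5 := 83  bus=[BusRdX]  L5: P0=I P1=M P2=I  mem[L5]=10
5. P2: load  L3  bus=[-]  L3: P0=I P1=I P2=M  mem[L3]=10
6. P2: load  L5  bus=[BusRd,Flush]  L5: P0=I P1=S P2=S  mem[L5]=83
7. P1: load  L6  bus=[BusRd]  L6: P0=I P1=S P2=I  mem[L6]=0
8. P1: store L3 := 44  bus=[BusRdX,Flush]  L3: P0=I P1=M P2=I  mem[L3]=69
9. P2: store L2 := 98  bus=[BusRdX]  L2: P0=I P1=I P2=M  mem[L2]=20
10. P2: store L7 := 97  bus=[BusRdX]  L7: P0=I P1=I P2=M  mem[L7]=60
11. P0: store L6 := 25  bus=[BusRdX]  L6: P0=M P1=I P2=I  mem[L6]=0
12. P2: store L7 := 9  bus=[-]  L7: P0=I P1=I P2=M  mem[L7]=60
13. P0: load  L7  bus=[BusRd,Flush]  L7: P0=S P1=I P2=S  mem[L7]=9
14. P2: load  L0  bus=[-]  L0: P0=I P1=I P2=M  mem[L0]=30
15. P1: store L6 := 70  bus=[BusRdX,Flush]  L6: P0=I P1=M P2=I  mem[L6]=25
16. P0: load  L0  bus=[BusRd,Flush]  L0: P0=S P1=I P2=S  mem[L0]=24
17. P0: store L0 := 65  bus=[BusRdX]  L0: P0=M P1=I P2=I  mem[L0]=24
18. P2: store L1 := 83  bus=[BusRdX]  L1: P0=I P1=I P2=M  mem[L1]=50
19. P1: load  L4  bus=[BusRd]  L4: P0=I P1=S P2=I  mem[L4]=40
20. P1: load  L1  bus=[BusRd,Flush]  L1: P0=I P1=S P2=S  mem[L1]=83
21. P1: load  L2  bus=[BusRd,Flush]  L2: P0=I P1=S P2=S  mem[L2]=98
22. P2: load  L3  bus=[BusRd,Flush]  L3: P0=I P1=S P2=S  mem[L3]=44
23. P0: store L5 := 92  bus=[BusRdX]  L5: P0=M P1=I P2=I  mem[L5]=83
24. P0: store L2 := 26  bus=[BusRdX]  L2: P0=M P1=I P2=I  mem[L2]=98
25. P1: store L1 := 1  bus=[BusRdX]  L1: P0=I P1=M P2=I  mem[L1]=83
26. P1: store L3 := 20  bus=[BusRdX]  L3: P0=I P1=M P2=I  mem[L3]=44
27. P1: store L5 := 93  bus=[BusRdX,Flush]  L5: P0=I P1=M P2=I  mem[L5]=92
28. P0: store L4 := 92  bus=[BusRdX]  L4: P0=M P1=I P2=I  mem[L4]=40
29. P2: store L7 := 59  bus=[BusRdX]  L7: P0=I P1=I P2=M  mem[L7]=9

invalidations = 3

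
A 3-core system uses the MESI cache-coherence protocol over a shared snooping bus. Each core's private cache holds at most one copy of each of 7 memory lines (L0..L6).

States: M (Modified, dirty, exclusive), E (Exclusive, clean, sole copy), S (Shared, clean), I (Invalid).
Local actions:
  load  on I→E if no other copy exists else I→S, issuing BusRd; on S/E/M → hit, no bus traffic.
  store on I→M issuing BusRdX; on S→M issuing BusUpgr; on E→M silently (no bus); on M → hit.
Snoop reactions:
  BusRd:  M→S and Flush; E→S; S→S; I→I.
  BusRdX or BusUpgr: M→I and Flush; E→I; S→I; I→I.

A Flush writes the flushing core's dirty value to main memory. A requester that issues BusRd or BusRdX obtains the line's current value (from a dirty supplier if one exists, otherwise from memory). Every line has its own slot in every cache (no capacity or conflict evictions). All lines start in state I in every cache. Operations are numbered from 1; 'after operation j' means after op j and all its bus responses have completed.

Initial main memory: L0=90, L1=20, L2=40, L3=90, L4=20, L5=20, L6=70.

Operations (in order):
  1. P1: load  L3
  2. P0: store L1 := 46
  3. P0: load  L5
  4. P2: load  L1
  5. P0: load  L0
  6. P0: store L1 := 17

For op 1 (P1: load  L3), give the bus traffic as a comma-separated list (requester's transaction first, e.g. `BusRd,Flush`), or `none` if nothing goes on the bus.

  op1 P1: load  L3 → I/E/I on L3; bus BusRd; mem=90
  op2 P0: store L1 := 46 → M/I/I on L1; bus BusRdX; mem=20
  op3 P0: load  L5 → E/I/I on L5; bus BusRd; mem=20
  op4 P2: load  L1 → S/I/S on L1; bus BusRd Flush; mem=46
  op5 P0: load  L0 → E/I/I on L0; bus BusRd; mem=90
  op6 P0: store L1 := 17 → M/I/I on L1; bus BusUpgr; mem=46

bus = BusRd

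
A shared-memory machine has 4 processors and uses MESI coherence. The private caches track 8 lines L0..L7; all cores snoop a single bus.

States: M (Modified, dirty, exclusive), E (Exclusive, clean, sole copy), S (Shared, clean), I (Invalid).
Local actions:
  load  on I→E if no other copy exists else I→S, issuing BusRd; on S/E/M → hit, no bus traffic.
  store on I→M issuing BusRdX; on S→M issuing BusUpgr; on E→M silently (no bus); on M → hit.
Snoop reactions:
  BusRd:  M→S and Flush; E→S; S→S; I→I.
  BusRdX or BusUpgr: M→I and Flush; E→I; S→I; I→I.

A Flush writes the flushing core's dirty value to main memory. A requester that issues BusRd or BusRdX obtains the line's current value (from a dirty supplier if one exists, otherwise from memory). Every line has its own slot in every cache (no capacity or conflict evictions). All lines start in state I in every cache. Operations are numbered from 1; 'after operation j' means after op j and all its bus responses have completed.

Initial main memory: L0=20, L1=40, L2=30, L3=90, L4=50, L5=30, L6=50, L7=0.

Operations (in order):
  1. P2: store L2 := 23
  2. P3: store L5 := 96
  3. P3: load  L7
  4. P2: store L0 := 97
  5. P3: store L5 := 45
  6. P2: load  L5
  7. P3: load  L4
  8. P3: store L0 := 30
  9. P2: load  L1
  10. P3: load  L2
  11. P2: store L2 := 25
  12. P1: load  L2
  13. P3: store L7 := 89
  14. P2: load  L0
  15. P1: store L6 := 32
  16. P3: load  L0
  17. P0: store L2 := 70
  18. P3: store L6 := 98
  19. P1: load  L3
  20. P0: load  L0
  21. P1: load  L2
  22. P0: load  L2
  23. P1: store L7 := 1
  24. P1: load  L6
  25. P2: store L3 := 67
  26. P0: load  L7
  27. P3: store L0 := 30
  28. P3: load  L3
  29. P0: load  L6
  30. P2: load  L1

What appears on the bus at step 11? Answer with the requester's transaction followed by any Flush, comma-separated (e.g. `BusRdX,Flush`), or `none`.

bus = BusUpgr

1. P2: store L2 := 23  bus=[BusRdX]  L2: P0=I P1=I P2=M P3=I  mem[L2]=30
2. P3: store L5 := 96  bus=[BusRdX]  L5: P0=I P1=I P2=I P3=M  mem[L5]=30
3. P3: load  L7  bus=[BusRd]  L7: P0=I P1=I P2=I P3=E  mem[L7]=0
4. P2: store L0 := 97  bus=[BusRdX]  L0: P0=I P1=I P2=M P3=I  mem[L0]=20
5. P3: store L5 := 45  bus=[-]  L5: P0=I P1=I P2=I P3=M  mem[L5]=30
6. P2: load  L5  bus=[BusRd,Flush]  L5: P0=I P1=I P2=S P3=S  mem[L5]=45
7. P3: load  L4  bus=[BusRd]  L4: P0=I P1=I P2=I P3=E  mem[L4]=50
8. P3: store L0 := 30  bus=[BusRdX,Flush]  L0: P0=I P1=I P2=I P3=M  mem[L0]=97
9. P2: load  L1  bus=[BusRd]  L1: P0=I P1=I P2=E P3=I  mem[L1]=40
10. P3: load  L2  bus=[BusRd,Flush]  L2: P0=I P1=I P2=S P3=S  mem[L2]=23
11. P2: store L2 := 25  bus=[BusUpgr]  L2: P0=I P1=I P2=M P3=I  mem[L2]=23
12. P1: load  L2  bus=[BusRd,Flush]  L2: P0=I P1=S P2=S P3=I  mem[L2]=25
13. P3: store L7 := 89  bus=[-]  L7: P0=I P1=I P2=I P3=M  mem[L7]=0
14. P2: load  L0  bus=[BusRd,Flush]  L0: P0=I P1=I P2=S P3=S  mem[L0]=30
15. P1: store L6 := 32  bus=[BusRdX]  L6: P0=I P1=M P2=I P3=I  mem[L6]=50
16. P3: load  L0  bus=[-]  L0: P0=I P1=I P2=S P3=S  mem[L0]=30
17. P0: store L2 := 70  bus=[BusRdX]  L2: P0=M P1=I P2=I P3=I  mem[L2]=25
18. P3: store L6 := 98  bus=[BusRdX,Flush]  L6: P0=I P1=I P2=I P3=M  mem[L6]=32
19. P1: load  L3  bus=[BusRd]  L3: P0=I P1=E P2=I P3=I  mem[L3]=90
20. P0: load  L0  bus=[BusRd]  L0: P0=S P1=I P2=S P3=S  mem[L0]=30
21. P1: load  L2  bus=[BusRd,Flush]  L2: P0=S P1=S P2=I P3=I  mem[L2]=70
22. P0: load  L2  bus=[-]  L2: P0=S P1=S P2=I P3=I  mem[L2]=70
23. P1: store L7 := 1  bus=[BusRdX,Flush]  L7: P0=I P1=M P2=I P3=I  mem[L7]=89
24. P1: load  L6  bus=[BusRd,Flush]  L6: P0=I P1=S P2=I P3=S  mem[L6]=98
25. P2: store L3 := 67  bus=[BusRdX]  L3: P0=I P1=I P2=M P3=I  mem[L3]=90
26. P0: load  L7  bus=[BusRd,Flush]  L7: P0=S P1=S P2=I P3=I  mem[L7]=1
27. P3: store L0 := 30  bus=[BusUpgr]  L0: P0=I P1=I P2=I P3=M  mem[L0]=30
28. P3: load  L3  bus=[BusRd,Flush]  L3: P0=I P1=I P2=S P3=S  mem[L3]=67
29. P0: load  L6  bus=[BusRd]  L6: P0=S P1=S P2=I P3=S  mem[L6]=98
30. P2: load  L1  bus=[-]  L1: P0=I P1=I P2=E P3=I  mem[L1]=40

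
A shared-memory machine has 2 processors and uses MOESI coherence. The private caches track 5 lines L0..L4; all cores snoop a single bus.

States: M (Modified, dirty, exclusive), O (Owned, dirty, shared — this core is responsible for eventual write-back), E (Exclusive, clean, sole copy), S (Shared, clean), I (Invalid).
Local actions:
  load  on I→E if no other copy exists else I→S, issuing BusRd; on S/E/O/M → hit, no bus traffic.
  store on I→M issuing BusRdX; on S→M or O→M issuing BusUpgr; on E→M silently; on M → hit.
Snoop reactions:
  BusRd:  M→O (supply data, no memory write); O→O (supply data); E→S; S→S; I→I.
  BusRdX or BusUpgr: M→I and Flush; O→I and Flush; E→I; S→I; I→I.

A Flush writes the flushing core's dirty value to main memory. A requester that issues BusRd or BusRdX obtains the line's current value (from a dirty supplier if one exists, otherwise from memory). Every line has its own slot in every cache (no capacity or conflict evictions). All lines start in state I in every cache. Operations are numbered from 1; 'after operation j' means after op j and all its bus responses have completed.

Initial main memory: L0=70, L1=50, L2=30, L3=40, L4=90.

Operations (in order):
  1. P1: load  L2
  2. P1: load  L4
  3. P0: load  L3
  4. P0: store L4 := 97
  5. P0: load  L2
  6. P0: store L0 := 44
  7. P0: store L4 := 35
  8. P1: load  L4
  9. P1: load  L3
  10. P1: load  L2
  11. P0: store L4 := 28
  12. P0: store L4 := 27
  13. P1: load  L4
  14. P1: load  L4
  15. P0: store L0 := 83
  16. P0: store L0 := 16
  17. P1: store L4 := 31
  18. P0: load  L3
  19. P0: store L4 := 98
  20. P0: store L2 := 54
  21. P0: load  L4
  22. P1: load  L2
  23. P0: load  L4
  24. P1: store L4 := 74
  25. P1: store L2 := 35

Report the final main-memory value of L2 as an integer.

step 1: P1: load  L2  ⟶  IE  (L2)  txn=BusRd  M[L2]=30
step 2: P1: load  L4  ⟶  IE  (L4)  txn=BusRd  M[L4]=90
step 3: P0: load  L3  ⟶  EI  (L3)  txn=BusRd  M[L3]=40
step 4: P0: store L4 := 97  ⟶  MI  (L4)  txn=BusRdX  M[L4]=90
step 5: P0: load  L2  ⟶  SS  (L2)  txn=BusRd  M[L2]=30
step 6: P0: store L0 := 44  ⟶  MI  (L0)  txn=BusRdX  M[L0]=70
step 7: P0: store L4 := 35  ⟶  MI  (L4)  txn=∅  M[L4]=90
step 8: P1: load  L4  ⟶  OS  (L4)  txn=BusRd  M[L4]=90
step 9: P1: load  L3  ⟶  SS  (L3)  txn=BusRd  M[L3]=40
step 10: P1: load  L2  ⟶  SS  (L2)  txn=∅  M[L2]=30
step 11: P0: store L4 := 28  ⟶  MI  (L4)  txn=BusUpgr  M[L4]=90
step 12: P0: store L4 := 27  ⟶  MI  (L4)  txn=∅  M[L4]=90
step 13: P1: load  L4  ⟶  OS  (L4)  txn=BusRd  M[L4]=90
step 14: P1: load  L4  ⟶  OS  (L4)  txn=∅  M[L4]=90
step 15: P0: store L0 := 83  ⟶  MI  (L0)  txn=∅  M[L0]=70
step 16: P0: store L0 := 16  ⟶  MI  (L0)  txn=∅  M[L0]=70
step 17: P1: store L4 := 31  ⟶  IM  (L4)  txn=BusUpgr+Flush  M[L4]=27
step 18: P0: load  L3  ⟶  SS  (L3)  txn=∅  M[L3]=40
step 19: P0: store L4 := 98  ⟶  MI  (L4)  txn=BusRdX+Flush  M[L4]=31
step 20: P0: store L2 := 54  ⟶  MI  (L2)  txn=BusUpgr  M[L2]=30
step 21: P0: load  L4  ⟶  MI  (L4)  txn=∅  M[L4]=31
step 22: P1: load  L2  ⟶  OS  (L2)  txn=BusRd  M[L2]=30
step 23: P0: load  L4  ⟶  MI  (L4)  txn=∅  M[L4]=31
step 24: P1: store L4 := 74  ⟶  IM  (L4)  txn=BusRdX+Flush  M[L4]=98
step 25: P1: store L2 := 35  ⟶  IM  (L2)  txn=BusUpgr+Flush  M[L2]=54

memory[L2] = 54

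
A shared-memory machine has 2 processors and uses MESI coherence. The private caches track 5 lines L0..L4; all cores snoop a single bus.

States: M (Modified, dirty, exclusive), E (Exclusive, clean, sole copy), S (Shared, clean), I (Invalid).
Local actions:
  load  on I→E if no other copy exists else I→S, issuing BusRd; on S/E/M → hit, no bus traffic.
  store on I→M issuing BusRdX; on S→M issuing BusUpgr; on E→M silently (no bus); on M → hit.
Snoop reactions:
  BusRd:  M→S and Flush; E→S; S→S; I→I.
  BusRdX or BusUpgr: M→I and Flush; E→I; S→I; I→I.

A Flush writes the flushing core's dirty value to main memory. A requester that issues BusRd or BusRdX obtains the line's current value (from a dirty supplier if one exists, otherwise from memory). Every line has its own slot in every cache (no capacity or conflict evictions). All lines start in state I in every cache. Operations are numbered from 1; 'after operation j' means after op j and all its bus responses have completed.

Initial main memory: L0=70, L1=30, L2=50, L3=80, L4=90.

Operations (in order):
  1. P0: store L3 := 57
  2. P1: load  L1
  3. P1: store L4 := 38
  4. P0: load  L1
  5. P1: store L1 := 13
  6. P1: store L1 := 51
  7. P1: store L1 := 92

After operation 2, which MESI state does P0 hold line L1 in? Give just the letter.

state = I

[1] P0: store L3 := 57 | P0:M(57), P1:I | bus: BusRdX
[2] P1: load  L1 | P0:I, P1:E(30) | bus: BusRd
[3] P1: store L4 := 38 | P0:I, P1:M(38) | bus: BusRdX
[4] P0: load  L1 | P0:S(30), P1:S(30) | bus: BusRd
[5] P1: store L1 := 13 | P0:I, P1:M(13) | bus: BusUpgr
[6] P1: store L1 := 51 | P0:I, P1:M(51) | bus: none
[7] P1: store L1 := 92 | P0:I, P1:M(92) | bus: none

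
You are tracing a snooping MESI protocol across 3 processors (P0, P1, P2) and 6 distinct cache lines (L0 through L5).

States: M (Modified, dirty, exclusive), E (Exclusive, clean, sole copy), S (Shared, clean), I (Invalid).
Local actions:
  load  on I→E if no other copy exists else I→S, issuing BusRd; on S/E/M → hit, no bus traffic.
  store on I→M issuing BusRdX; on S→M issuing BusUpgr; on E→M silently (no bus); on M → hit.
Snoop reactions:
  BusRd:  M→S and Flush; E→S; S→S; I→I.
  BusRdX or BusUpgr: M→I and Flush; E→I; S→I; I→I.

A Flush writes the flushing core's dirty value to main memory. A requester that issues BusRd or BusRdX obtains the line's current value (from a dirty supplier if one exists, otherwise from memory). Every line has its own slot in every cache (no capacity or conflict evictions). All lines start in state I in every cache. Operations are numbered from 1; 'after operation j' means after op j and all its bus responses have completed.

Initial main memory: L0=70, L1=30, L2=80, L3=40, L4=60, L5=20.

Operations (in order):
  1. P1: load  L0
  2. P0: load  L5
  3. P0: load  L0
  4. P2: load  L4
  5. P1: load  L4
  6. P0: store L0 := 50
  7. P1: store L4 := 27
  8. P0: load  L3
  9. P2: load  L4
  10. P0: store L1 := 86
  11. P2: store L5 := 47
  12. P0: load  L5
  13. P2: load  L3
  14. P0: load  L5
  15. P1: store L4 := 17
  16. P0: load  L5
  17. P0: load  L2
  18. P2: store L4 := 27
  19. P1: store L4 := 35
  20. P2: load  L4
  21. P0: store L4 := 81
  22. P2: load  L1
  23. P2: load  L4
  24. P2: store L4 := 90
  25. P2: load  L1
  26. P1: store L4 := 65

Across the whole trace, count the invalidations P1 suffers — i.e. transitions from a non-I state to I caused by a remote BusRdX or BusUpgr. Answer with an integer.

step 1: P1: load  L0  ⟶  IEI  (L0)  txn=BusRd  M[L0]=70
step 2: P0: load  L5  ⟶  EII  (L5)  txn=BusRd  M[L5]=20
step 3: P0: load  L0  ⟶  SSI  (L0)  txn=BusRd  M[L0]=70
step 4: P2: load  L4  ⟶  IIE  (L4)  txn=BusRd  M[L4]=60
step 5: P1: load  L4  ⟶  ISS  (L4)  txn=BusRd  M[L4]=60
step 6: P0: store L0 := 50  ⟶  MII  (L0)  txn=BusUpgr  M[L0]=70
step 7: P1: store L4 := 27  ⟶  IMI  (L4)  txn=BusUpgr  M[L4]=60
step 8: P0: load  L3  ⟶  EII  (L3)  txn=BusRd  M[L3]=40
step 9: P2: load  L4  ⟶  ISS  (L4)  txn=BusRd+Flush  M[L4]=27
step 10: P0: store L1 := 86  ⟶  MII  (L1)  txn=BusRdX  M[L1]=30
step 11: P2: store L5 := 47  ⟶  IIM  (L5)  txn=BusRdX  M[L5]=20
step 12: P0: load  L5  ⟶  SIS  (L5)  txn=BusRd+Flush  M[L5]=47
step 13: P2: load  L3  ⟶  SIS  (L3)  txn=BusRd  M[L3]=40
step 14: P0: load  L5  ⟶  SIS  (L5)  txn=∅  M[L5]=47
step 15: P1: store L4 := 17  ⟶  IMI  (L4)  txn=BusUpgr  M[L4]=27
step 16: P0: load  L5  ⟶  SIS  (L5)  txn=∅  M[L5]=47
step 17: P0: load  L2  ⟶  EII  (L2)  txn=BusRd  M[L2]=80
step 18: P2: store L4 := 27  ⟶  IIM  (L4)  txn=BusRdX+Flush  M[L4]=17
step 19: P1: store L4 := 35  ⟶  IMI  (L4)  txn=BusRdX+Flush  M[L4]=27
step 20: P2: load  L4  ⟶  ISS  (L4)  txn=BusRd+Flush  M[L4]=35
step 21: P0: store L4 := 81  ⟶  MII  (L4)  txn=BusRdX  M[L4]=35
step 22: P2: load  L1  ⟶  SIS  (L1)  txn=BusRd+Flush  M[L1]=86
step 23: P2: load  L4  ⟶  SIS  (L4)  txn=BusRd+Flush  M[L4]=81
step 24: P2: store L4 := 90  ⟶  IIM  (L4)  txn=BusUpgr  M[L4]=81
step 25: P2: load  L1  ⟶  SIS  (L1)  txn=∅  M[L1]=86
step 26: P1: store L4 := 65  ⟶  IMI  (L4)  txn=BusRdX+Flush  M[L4]=90

invalidations = 3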